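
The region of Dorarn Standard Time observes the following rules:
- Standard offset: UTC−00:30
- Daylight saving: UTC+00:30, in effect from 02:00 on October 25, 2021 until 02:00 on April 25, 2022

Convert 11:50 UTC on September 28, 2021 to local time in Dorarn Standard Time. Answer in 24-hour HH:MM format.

At the standard offset (UTC−00:30), 11:50 UTC − 0h30m = 11:20 Dorarn Standard Time standard time.
Daylight saving runs 25 October 2021 – 25 April 2022; the standard-time date in Dorarn Standard Time, September 28, 2021, is outside that window, so Dorarn Standard Time is on standard time at UTC−00:30.
11:50 UTC − 0h30m = 11:20 local.

11:20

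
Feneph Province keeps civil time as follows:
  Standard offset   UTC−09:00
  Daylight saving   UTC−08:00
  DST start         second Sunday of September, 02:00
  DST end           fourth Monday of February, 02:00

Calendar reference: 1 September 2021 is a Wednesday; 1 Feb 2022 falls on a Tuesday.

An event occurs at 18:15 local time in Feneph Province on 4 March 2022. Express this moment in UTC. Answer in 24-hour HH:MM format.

1 September 2021 is a Wednesday, so the first Sunday is September 5 and the second is September 12.
1 February 2022 is a Tuesday, so the first Monday is February 7 and the fourth is February 28.
4 March 2022 is outside the daylight-saving period (12 September 2021 – 28 February 2022), so Feneph Province is on standard time, UTC−09:00.
18:15 local + 9h = 03:15 UTC (rolling into the next day, 5 March 2022).

03:15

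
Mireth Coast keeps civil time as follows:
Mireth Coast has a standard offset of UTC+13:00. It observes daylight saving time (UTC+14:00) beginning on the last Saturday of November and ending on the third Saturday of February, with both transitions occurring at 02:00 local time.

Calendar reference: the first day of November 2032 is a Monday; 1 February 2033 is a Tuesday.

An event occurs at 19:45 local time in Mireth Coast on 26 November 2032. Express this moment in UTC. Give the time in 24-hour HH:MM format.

1 November 2032 is a Monday, so Saturdays fall on 6, 13, 20, 27; the last is November 27.
1 February 2033 is a Tuesday, so the first Saturday is February 5 and the third is February 19.
Daylight saving runs 27 November 2032 – 19 February 2033; 26 November 2032 is outside that window, so Mireth Coast is on standard time at UTC+13:00.
19:45 local − 13h = 06:45 UTC.

06:45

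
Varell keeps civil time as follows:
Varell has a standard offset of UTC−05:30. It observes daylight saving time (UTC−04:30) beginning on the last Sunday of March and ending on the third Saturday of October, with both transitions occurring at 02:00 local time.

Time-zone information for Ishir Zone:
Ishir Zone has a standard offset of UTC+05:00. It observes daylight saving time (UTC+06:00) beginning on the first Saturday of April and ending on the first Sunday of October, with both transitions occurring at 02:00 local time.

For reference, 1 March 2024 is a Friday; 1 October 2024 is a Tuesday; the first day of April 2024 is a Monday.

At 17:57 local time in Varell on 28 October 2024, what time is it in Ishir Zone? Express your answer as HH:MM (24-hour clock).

04:27

1 March 2024 is a Friday, so Sundays fall on 3, 10, 17, 24, 31; the last is March 31.
1 October 2024 is a Tuesday, so the first Saturday is October 5 and the third is October 19.
28 October 2024 does not fall between 31 March and 19 October, so daylight saving is not in effect and Varell is at UTC−05:30.
17:57 Varell + 5h30m = 23:27 UTC.
1 April 2024 is a Monday, so the first Saturday is April 6.
1 October 2024 is a Tuesday, so the first Sunday is October 6.
At the standard offset (UTC+05:00), 23:27 UTC + 5h = 04:27 Ishir Zone standard time (rolling into the next day, 29 October 2024).
The standard-time date in Ishir Zone, 29 October 2024, is outside the daylight-saving period (6 April – 6 October), so Ishir Zone is on standard time, UTC+05:00.
23:27 UTC + 5h = 04:27 Ishir Zone (rolling into the next day, 29 October 2024).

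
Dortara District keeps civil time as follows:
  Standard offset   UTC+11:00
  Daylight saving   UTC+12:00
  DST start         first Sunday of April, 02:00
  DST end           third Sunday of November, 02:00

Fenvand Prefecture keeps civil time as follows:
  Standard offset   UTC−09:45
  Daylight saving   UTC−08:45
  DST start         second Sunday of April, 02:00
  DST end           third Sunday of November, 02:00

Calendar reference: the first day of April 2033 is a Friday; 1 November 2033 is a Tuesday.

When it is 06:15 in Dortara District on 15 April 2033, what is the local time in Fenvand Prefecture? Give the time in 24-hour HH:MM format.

09:30

1 April 2033 is a Friday, so the first Sunday is April 3.
1 November 2033 is a Tuesday, so the first Sunday is November 6 and the third is November 20.
Daylight saving runs 3 April – 20 November; 15 April 2033 is inside that window, so Dortara District is at UTC+12:00.
06:15 Dortara District − 12h = 18:15 UTC (rolling into the previous day, 14 April 2033).
1 April 2033 is a Friday, so the first Sunday is April 3 and the second is April 10.
1 November 2033 is a Tuesday, so the first Sunday is November 6 and the third is November 20.
At the standard offset (UTC−09:45), 18:15 UTC − 9h45m = 08:30 Fenvand Prefecture standard time.
The standard-time date in Fenvand Prefecture, 14 April 2033, falls between 10 April and 20 November, so daylight saving is in effect and Fenvand Prefecture is at UTC−08:45.
18:15 UTC − 8h45m = 09:30 Fenvand Prefecture.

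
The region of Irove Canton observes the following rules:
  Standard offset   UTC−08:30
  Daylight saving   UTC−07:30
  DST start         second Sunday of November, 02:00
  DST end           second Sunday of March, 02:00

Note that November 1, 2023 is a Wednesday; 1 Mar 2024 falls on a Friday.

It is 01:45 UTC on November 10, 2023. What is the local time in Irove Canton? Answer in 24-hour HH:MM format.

17:15

1 November 2023 is a Wednesday, so the first Sunday is November 5 and the second is November 12.
1 March 2024 is a Friday, so the first Sunday is March 3 and the second is March 10.
At the standard offset (UTC−08:30), 01:45 UTC − 8h30m = 17:15 Irove Canton standard time (rolling into the previous day, 9 November 2023).
The standard-time date in Irove Canton, November 9, 2023, does not fall between 12 November 2023 and 10 March 2024, so daylight saving is not in effect and Irove Canton is at UTC−08:30.
01:45 UTC − 8h30m = 17:15 local (rolling into the previous day, 9 November 2023).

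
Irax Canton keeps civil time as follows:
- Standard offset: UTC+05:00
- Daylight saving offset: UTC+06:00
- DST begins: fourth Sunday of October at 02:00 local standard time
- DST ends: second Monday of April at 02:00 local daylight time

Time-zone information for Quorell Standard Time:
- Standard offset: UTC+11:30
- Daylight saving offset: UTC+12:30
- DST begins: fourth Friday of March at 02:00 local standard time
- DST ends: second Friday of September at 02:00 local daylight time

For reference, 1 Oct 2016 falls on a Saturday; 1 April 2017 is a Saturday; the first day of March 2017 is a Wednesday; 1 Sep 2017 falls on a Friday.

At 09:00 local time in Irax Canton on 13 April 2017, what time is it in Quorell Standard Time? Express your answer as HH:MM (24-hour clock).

16:30

1 October 2016 is a Saturday, so the first Sunday is October 2 and the fourth is October 23.
1 April 2017 is a Saturday, so the first Monday is April 3 and the second is April 10.
13 April 2017 does not fall between 23 October 2016 and 10 April 2017, so daylight saving is not in effect and Irax Canton is at UTC+05:00.
09:00 Irax Canton − 5h = 04:00 UTC.
1 March 2017 is a Wednesday, so the first Friday is March 3 and the fourth is March 24.
1 September 2017 is a Friday, so the first Friday is September 1 and the second is September 8.
At the standard offset (UTC+11:30), 04:00 UTC + 11h30m = 15:30 Quorell Standard Time standard time.
Daylight saving runs 24 March – 8 September; the standard-time date in Quorell Standard Time, 13 April 2017, is inside that window, so Quorell Standard Time is at UTC+12:30.
04:00 UTC + 12h30m = 16:30 Quorell Standard Time.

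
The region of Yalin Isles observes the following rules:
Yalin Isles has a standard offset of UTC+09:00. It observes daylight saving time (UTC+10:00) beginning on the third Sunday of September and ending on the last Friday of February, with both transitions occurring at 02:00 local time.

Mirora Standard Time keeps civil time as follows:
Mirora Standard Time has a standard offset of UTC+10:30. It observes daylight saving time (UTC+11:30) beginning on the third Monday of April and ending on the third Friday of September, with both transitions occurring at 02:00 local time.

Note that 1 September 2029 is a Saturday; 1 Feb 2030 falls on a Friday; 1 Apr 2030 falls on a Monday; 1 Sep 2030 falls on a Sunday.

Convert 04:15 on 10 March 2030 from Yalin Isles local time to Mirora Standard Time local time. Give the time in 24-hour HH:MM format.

1 September 2029 is a Saturday, so the first Sunday is September 2 and the third is September 16.
1 February 2030 is a Friday, so Fridays fall on 1, 8, 15, 22; the last is February 22.
10 March 2030 does not fall between 16 September 2029 and 22 February 2030, so daylight saving is not in effect and Yalin Isles is at UTC+09:00.
04:15 Yalin Isles − 9h = 19:15 UTC (rolling into the previous day, 9 March 2030).
1 April 2030 is a Monday, so the first Monday is April 1 and the third is April 15.
1 September 2030 is a Sunday, so the first Friday is September 6 and the third is September 20.
At the standard offset (UTC+10:30), 19:15 UTC + 10h30m = 05:45 Mirora Standard Time standard time (rolling into the next day, 10 March 2030).
The standard-time date in Mirora Standard Time, 10 March 2030, does not fall between 15 April and 20 September, so daylight saving is not in effect and Mirora Standard Time is at UTC+10:30.
19:15 UTC + 10h30m = 05:45 Mirora Standard Time (rolling into the next day, 10 March 2030).

05:45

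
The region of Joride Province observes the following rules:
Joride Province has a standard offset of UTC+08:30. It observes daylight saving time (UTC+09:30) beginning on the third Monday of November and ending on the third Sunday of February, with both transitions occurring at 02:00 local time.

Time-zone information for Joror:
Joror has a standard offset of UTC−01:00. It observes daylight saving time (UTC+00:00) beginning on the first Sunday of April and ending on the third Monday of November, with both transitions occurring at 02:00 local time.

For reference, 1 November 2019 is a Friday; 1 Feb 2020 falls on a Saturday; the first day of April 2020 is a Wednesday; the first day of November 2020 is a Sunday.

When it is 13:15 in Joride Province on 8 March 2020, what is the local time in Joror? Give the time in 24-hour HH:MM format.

03:45

1 November 2019 is a Friday, so the first Monday is November 4 and the third is November 18.
1 February 2020 is a Saturday, so the first Sunday is February 2 and the third is February 16.
8 March 2020 is outside the daylight-saving period (18 November 2019 – 16 February 2020), so Joride Province is on standard time, UTC+08:30.
13:15 Joride Province − 8h30m = 04:45 UTC.
1 April 2020 is a Wednesday, so the first Sunday is April 5.
1 November 2020 is a Sunday, so the first Monday is November 2 and the third is November 16.
At the standard offset (UTC−01:00), 04:45 UTC − 1h = 03:45 Joror standard time.
The standard-time date in Joror, 8 March 2020, does not fall between 5 April and 16 November, so daylight saving is not in effect and Joror is at UTC−01:00.
04:45 UTC − 1h = 03:45 Joror.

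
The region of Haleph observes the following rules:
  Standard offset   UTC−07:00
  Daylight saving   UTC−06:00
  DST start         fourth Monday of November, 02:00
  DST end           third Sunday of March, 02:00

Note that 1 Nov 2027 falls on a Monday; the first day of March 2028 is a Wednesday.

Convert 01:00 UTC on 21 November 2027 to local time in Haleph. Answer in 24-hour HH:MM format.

18:00

1 November 2027 is a Monday, so the first Monday is November 1 and the fourth is November 22.
1 March 2028 is a Wednesday, so the first Sunday is March 5 and the third is March 19.
At the standard offset (UTC−07:00), 01:00 UTC − 7h = 18:00 Haleph standard time (rolling into the previous day, 20 November 2027).
Daylight saving runs 22 November 2027 – 19 March 2028; the standard-time date in Haleph, 20 November 2027, is outside that window, so Haleph is on standard time at UTC−07:00.
01:00 UTC − 7h = 18:00 local (rolling into the previous day, 20 November 2027).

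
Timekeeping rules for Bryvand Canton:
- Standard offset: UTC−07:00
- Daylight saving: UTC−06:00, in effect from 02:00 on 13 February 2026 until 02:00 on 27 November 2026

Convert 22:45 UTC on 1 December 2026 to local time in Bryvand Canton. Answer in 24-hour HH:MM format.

At the standard offset (UTC−07:00), 22:45 UTC − 7h = 15:45 Bryvand Canton standard time.
The standard-time date in Bryvand Canton, 1 December 2026, does not fall between 13 February and 27 November, so daylight saving is not in effect and Bryvand Canton is at UTC−07:00.
22:45 UTC − 7h = 15:45 local.

15:45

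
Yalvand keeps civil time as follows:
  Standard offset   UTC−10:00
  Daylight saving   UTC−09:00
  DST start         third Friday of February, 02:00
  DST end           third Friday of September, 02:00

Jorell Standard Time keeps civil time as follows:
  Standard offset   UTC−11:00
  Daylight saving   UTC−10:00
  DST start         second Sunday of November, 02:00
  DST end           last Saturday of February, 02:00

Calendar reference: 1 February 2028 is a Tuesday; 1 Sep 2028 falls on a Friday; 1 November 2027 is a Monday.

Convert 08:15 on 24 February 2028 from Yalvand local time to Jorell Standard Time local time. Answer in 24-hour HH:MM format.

07:15

1 February 2028 is a Tuesday, so the first Friday is February 4 and the third is February 18.
1 September 2028 is a Friday, so the first Friday is September 1 and the third is September 15.
24 February 2028 falls between 18 February and 15 September, so daylight saving is in effect and Yalvand is at UTC−09:00.
08:15 Yalvand + 9h = 17:15 UTC.
1 November 2027 is a Monday, so the first Sunday is November 7 and the second is November 14.
1 February 2028 is a Tuesday, so Saturdays fall on 5, 12, 19, 26; the last is February 26.
At the standard offset (UTC−11:00), 17:15 UTC − 11h = 06:15 Jorell Standard Time standard time.
Daylight saving runs 14 November 2027 – 26 February 2028; the standard-time date in Jorell Standard Time, 24 February 2028, is inside that window, so Jorell Standard Time is at UTC−10:00.
17:15 UTC − 10h = 07:15 Jorell Standard Time.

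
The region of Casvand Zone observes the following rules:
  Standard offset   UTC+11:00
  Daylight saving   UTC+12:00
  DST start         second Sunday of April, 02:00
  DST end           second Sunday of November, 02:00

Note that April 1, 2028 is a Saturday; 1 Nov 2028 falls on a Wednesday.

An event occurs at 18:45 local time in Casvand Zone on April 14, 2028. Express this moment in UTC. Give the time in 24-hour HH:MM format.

06:45

1 April 2028 is a Saturday, so the first Sunday is April 2 and the second is April 9.
1 November 2028 is a Wednesday, so the first Sunday is November 5 and the second is November 12.
Daylight saving runs 9 April – 12 November; April 14, 2028 is inside that window, so Casvand Zone is at UTC+12:00.
18:45 local − 12h = 06:45 UTC.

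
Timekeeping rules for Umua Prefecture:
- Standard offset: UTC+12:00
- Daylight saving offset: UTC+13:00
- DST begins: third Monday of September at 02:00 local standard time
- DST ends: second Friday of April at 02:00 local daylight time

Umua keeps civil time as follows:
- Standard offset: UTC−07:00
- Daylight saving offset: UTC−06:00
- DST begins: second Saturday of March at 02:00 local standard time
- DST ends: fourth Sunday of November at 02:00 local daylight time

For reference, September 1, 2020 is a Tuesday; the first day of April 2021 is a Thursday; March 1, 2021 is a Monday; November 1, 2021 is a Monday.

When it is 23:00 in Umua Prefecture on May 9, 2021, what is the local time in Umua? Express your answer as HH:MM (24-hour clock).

1 September 2020 is a Tuesday, so the first Monday is September 7 and the third is September 21.
1 April 2021 is a Thursday, so the first Friday is April 2 and the second is April 9.
Daylight saving runs 21 September 2020 – 9 April 2021; May 9, 2021 is outside that window, so Umua Prefecture is on standard time at UTC+12:00.
23:00 Umua Prefecture − 12h = 11:00 UTC.
1 March 2021 is a Monday, so the first Saturday is March 6 and the second is March 13.
1 November 2021 is a Monday, so the first Sunday is November 7 and the fourth is November 28.
At the standard offset (UTC−07:00), 11:00 UTC − 7h = 04:00 Umua standard time.
Daylight saving runs 13 March – 28 November; the standard-time date in Umua, May 9, 2021, is inside that window, so Umua is at UTC−06:00.
11:00 UTC − 6h = 05:00 Umua.

05:00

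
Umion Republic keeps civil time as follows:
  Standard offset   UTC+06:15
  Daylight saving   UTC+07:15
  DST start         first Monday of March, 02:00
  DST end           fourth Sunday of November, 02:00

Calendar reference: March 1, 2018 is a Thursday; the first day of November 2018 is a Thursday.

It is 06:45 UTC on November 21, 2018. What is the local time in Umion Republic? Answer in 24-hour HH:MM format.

1 March 2018 is a Thursday, so the first Monday is March 5.
1 November 2018 is a Thursday, so the first Sunday is November 4 and the fourth is November 25.
At the standard offset (UTC+06:15), 06:45 UTC + 6h15m = 13:00 Umion Republic standard time.
Daylight saving runs 5 March – 25 November; the standard-time date in Umion Republic, November 21, 2018, is inside that window, so Umion Republic is at UTC+07:15.
06:45 UTC + 7h15m = 14:00 local.

14:00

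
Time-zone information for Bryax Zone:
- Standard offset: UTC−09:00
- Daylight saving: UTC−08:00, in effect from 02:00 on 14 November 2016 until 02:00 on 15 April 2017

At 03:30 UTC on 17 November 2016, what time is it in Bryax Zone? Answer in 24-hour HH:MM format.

At the standard offset (UTC−09:00), 03:30 UTC − 9h = 18:30 Bryax Zone standard time (rolling into the previous day, 16 November 2016).
The standard-time date in Bryax Zone, 16 November 2016, falls between 14 November 2016 and 15 April 2017, so daylight saving is in effect and Bryax Zone is at UTC−08:00.
03:30 UTC − 8h = 19:30 local (rolling into the previous day, 16 November 2016).

19:30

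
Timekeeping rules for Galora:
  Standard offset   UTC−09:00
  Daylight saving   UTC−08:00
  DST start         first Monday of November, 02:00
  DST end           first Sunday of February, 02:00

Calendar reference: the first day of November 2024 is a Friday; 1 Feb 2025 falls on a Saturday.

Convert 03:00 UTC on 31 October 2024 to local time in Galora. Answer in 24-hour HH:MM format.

18:00

1 November 2024 is a Friday, so the first Monday is November 4.
1 February 2025 is a Saturday, so the first Sunday is February 2.
At the standard offset (UTC−09:00), 03:00 UTC − 9h = 18:00 Galora standard time (rolling into the previous day, 30 October 2024).
The standard-time date in Galora, 30 October 2024, does not fall between 4 November 2024 and 2 February 2025, so daylight saving is not in effect and Galora is at UTC−09:00.
03:00 UTC − 9h = 18:00 local (rolling into the previous day, 30 October 2024).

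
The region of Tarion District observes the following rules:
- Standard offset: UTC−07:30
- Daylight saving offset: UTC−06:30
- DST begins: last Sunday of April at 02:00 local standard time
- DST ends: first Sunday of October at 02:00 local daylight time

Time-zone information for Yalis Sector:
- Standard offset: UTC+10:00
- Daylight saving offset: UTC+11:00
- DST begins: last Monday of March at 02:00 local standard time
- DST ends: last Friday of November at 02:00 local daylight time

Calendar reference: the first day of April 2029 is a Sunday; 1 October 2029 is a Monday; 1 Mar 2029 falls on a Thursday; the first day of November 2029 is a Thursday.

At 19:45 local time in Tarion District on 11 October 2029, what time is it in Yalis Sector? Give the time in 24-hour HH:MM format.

1 April 2029 is a Sunday, so Sundays fall on 1, 8, 15, 22, 29; the last is April 29.
1 October 2029 is a Monday, so the first Sunday is October 7.
Daylight saving runs 29 April – 7 October; 11 October 2029 is outside that window, so Tarion District is on standard time at UTC−07:30.
19:45 Tarion District + 7h30m = 03:15 UTC (rolling into the next day, 12 October 2029).
1 March 2029 is a Thursday, so Mondays fall on 5, 12, 19, 26; the last is March 26.
1 November 2029 is a Thursday, so Fridays fall on 2, 9, 16, 23, 30; the last is November 30.
At the standard offset (UTC+10:00), 03:15 UTC + 10h = 13:15 Yalis Sector standard time.
The standard-time date in Yalis Sector, 12 October 2029, falls between 26 March and 30 November, so daylight saving is in effect and Yalis Sector is at UTC+11:00.
03:15 UTC + 11h = 14:15 Yalis Sector.

14:15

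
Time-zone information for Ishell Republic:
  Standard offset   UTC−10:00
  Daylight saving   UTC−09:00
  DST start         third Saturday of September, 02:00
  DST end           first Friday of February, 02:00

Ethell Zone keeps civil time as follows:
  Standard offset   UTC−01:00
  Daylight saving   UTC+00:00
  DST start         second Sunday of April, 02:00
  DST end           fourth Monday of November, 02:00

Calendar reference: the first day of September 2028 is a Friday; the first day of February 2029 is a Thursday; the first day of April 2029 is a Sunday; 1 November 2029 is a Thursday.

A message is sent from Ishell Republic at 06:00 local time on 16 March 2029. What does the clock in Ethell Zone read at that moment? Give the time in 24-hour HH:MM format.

15:00

1 September 2028 is a Friday, so the first Saturday is September 2 and the third is September 16.
1 February 2029 is a Thursday, so the first Friday is February 2.
16 March 2029 is outside the daylight-saving period (16 September 2028 – 2 February 2029), so Ishell Republic is on standard time, UTC−10:00.
06:00 Ishell Republic + 10h = 16:00 UTC.
1 April 2029 is a Sunday, so the first Sunday is April 1 and the second is April 8.
1 November 2029 is a Thursday, so the first Monday is November 5 and the fourth is November 26.
At the standard offset (UTC−01:00), 16:00 UTC − 1h = 15:00 Ethell Zone standard time.
Daylight saving runs 8 April – 26 November; the standard-time date in Ethell Zone, 16 March 2029, is outside that window, so Ethell Zone is on standard time at UTC−01:00.
16:00 UTC − 1h = 15:00 Ethell Zone.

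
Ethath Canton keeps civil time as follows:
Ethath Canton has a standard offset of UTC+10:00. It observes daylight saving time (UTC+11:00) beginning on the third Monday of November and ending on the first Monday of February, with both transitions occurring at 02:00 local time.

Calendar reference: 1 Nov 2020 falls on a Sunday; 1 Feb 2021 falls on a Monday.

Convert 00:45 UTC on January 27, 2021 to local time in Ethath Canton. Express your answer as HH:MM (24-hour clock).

11:45

1 November 2020 is a Sunday, so the first Monday is November 2 and the third is November 16.
1 February 2021 is a Monday, so the first Monday is February 1.
At the standard offset (UTC+10:00), 00:45 UTC + 10h = 10:45 Ethath Canton standard time.
The standard-time date in Ethath Canton, January 27, 2021, lies within the daylight-saving period (16 November 2020 – 1 February 2021), so Ethath Canton is on daylight time, UTC+11:00.
00:45 UTC + 11h = 11:45 local.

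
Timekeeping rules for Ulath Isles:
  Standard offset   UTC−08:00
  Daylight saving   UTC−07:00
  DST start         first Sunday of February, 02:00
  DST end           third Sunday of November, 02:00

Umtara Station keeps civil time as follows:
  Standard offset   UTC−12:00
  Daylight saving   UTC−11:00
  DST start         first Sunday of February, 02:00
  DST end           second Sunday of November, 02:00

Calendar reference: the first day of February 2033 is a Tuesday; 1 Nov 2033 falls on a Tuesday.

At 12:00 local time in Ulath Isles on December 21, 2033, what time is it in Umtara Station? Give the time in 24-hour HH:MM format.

1 February 2033 is a Tuesday, so the first Sunday is February 6.
1 November 2033 is a Tuesday, so the first Sunday is November 6 and the third is November 20.
December 21, 2033 does not fall between 6 February and 20 November, so daylight saving is not in effect and Ulath Isles is at UTC−08:00.
12:00 Ulath Isles + 8h = 20:00 UTC.
1 February 2033 is a Tuesday, so the first Sunday is February 6.
1 November 2033 is a Tuesday, so the first Sunday is November 6 and the second is November 13.
At the standard offset (UTC−12:00), 20:00 UTC − 12h = 08:00 Umtara Station standard time.
The standard-time date in Umtara Station, December 21, 2033, does not fall between 6 February and 13 November, so daylight saving is not in effect and Umtara Station is at UTC−12:00.
20:00 UTC − 12h = 08:00 Umtara Station.

08:00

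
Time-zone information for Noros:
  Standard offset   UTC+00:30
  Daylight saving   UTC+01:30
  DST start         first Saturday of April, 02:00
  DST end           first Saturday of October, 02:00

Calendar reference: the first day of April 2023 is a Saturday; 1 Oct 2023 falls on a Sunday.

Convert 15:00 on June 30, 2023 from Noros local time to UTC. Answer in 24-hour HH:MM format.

13:30

1 April 2023 is a Saturday, so the first Saturday is April 1.
1 October 2023 is a Sunday, so the first Saturday is October 7.
June 30, 2023 falls between 1 April and 7 October, so daylight saving is in effect and Noros is at UTC+01:30.
15:00 local − 1h30m = 13:30 UTC.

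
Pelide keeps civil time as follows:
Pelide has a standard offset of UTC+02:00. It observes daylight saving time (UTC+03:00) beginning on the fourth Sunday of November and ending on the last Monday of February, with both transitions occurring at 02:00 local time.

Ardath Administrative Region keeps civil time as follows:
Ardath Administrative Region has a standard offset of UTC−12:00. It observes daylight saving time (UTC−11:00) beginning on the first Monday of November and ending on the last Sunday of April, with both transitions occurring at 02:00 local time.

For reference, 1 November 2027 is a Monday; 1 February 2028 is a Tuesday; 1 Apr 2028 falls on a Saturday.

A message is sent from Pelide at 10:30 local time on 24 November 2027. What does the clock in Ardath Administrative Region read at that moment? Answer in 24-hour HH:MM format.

21:30

1 November 2027 is a Monday, so the first Sunday is November 7 and the fourth is November 28.
1 February 2028 is a Tuesday, so Mondays fall on 7, 14, 21, 28; the last is February 28.
24 November 2027 does not fall between 28 November 2027 and 28 February 2028, so daylight saving is not in effect and Pelide is at UTC+02:00.
10:30 Pelide − 2h = 08:30 UTC.
1 November 2027 is a Monday, so the first Monday is November 1.
1 April 2028 is a Saturday, so Sundays fall on 2, 9, 16, 23, 30; the last is April 30.
At the standard offset (UTC−12:00), 08:30 UTC − 12h = 20:30 Ardath Administrative Region standard time (rolling into the previous day, 23 November 2027).
Daylight saving runs 1 November 2027 – 30 April 2028; the standard-time date in Ardath Administrative Region, 23 November 2027, is inside that window, so Ardath Administrative Region is at UTC−11:00.
08:30 UTC − 11h = 21:30 Ardath Administrative Region (rolling into the previous day, 23 November 2027).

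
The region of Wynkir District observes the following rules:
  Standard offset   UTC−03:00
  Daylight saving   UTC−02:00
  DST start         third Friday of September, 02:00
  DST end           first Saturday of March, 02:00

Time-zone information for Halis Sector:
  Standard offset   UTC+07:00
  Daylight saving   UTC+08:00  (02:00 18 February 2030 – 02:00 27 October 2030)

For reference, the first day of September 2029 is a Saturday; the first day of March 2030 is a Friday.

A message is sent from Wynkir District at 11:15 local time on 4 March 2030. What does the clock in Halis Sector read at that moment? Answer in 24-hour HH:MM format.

1 September 2029 is a Saturday, so the first Friday is September 7 and the third is September 21.
1 March 2030 is a Friday, so the first Saturday is March 2.
4 March 2030 is outside the daylight-saving period (21 September 2029 – 2 March 2030), so Wynkir District is on standard time, UTC−03:00.
11:15 Wynkir District + 3h = 14:15 UTC.
At the standard offset (UTC+07:00), 14:15 UTC + 7h = 21:15 Halis Sector standard time.
The standard-time date in Halis Sector, 4 March 2030, lies within the daylight-saving period (18 February – 27 October), so Halis Sector is on daylight time, UTC+08:00.
14:15 UTC + 8h = 22:15 Halis Sector.

22:15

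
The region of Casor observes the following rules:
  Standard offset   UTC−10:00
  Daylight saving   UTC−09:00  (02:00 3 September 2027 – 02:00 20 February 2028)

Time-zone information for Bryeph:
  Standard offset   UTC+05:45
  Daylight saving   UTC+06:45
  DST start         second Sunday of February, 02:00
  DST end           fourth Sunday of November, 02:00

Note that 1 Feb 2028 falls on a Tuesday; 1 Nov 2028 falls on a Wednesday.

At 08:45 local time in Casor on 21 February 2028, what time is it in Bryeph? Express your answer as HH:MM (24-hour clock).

01:30

Daylight saving runs 3 September 2027 – 20 February 2028; 21 February 2028 is outside that window, so Casor is on standard time at UTC−10:00.
08:45 Casor + 10h = 18:45 UTC.
1 February 2028 is a Tuesday, so the first Sunday is February 6 and the second is February 13.
1 November 2028 is a Wednesday, so the first Sunday is November 5 and the fourth is November 26.
At the standard offset (UTC+05:45), 18:45 UTC + 5h45m = 00:30 Bryeph standard time (rolling into the next day, 22 February 2028).
The standard-time date in Bryeph, 22 February 2028, falls between 13 February and 26 November, so daylight saving is in effect and Bryeph is at UTC+06:45.
18:45 UTC + 6h45m = 01:30 Bryeph (rolling into the next day, 22 February 2028).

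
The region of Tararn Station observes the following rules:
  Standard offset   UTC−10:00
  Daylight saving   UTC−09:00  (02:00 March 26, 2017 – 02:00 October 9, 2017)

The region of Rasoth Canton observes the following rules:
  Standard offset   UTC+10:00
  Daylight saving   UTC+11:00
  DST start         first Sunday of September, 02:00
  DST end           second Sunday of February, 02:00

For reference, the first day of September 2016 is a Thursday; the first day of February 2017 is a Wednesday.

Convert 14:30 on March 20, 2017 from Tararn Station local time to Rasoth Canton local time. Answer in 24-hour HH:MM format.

March 20, 2017 is outside the daylight-saving period (26 March – 9 October), so Tararn Station is on standard time, UTC−10:00.
14:30 Tararn Station + 10h = 00:30 UTC (rolling into the next day, 21 March 2017).
1 September 2016 is a Thursday, so the first Sunday is September 4.
1 February 2017 is a Wednesday, so the first Sunday is February 5 and the second is February 12.
At the standard offset (UTC+10:00), 00:30 UTC + 10h = 10:30 Rasoth Canton standard time.
The standard-time date in Rasoth Canton, March 21, 2017, does not fall between 4 September 2016 and 12 February 2017, so daylight saving is not in effect and Rasoth Canton is at UTC+10:00.
00:30 UTC + 10h = 10:30 Rasoth Canton.

10:30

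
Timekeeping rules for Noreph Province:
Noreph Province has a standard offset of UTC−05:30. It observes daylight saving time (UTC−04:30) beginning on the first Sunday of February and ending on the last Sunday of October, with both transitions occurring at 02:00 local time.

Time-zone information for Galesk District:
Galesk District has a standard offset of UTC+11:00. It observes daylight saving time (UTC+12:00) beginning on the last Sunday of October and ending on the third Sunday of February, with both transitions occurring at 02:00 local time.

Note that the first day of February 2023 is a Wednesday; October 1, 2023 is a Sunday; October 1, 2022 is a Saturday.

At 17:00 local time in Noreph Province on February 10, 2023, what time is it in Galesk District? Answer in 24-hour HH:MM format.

09:30

1 February 2023 is a Wednesday, so the first Sunday is February 5.
1 October 2023 is a Sunday, so Sundays fall on 1, 8, 15, 22, 29; the last is October 29.
February 10, 2023 falls between 5 February and 29 October, so daylight saving is in effect and Noreph Province is at UTC−04:30.
17:00 Noreph Province + 4h30m = 21:30 UTC.
1 October 2022 is a Saturday, so Sundays fall on 2, 9, 16, 23, 30; the last is October 30.
1 February 2023 is a Wednesday, so the first Sunday is February 5 and the third is February 19.
At the standard offset (UTC+11:00), 21:30 UTC + 11h = 08:30 Galesk District standard time (rolling into the next day, 11 February 2023).
The standard-time date in Galesk District, February 11, 2023, falls between 30 October 2022 and 19 February 2023, so daylight saving is in effect and Galesk District is at UTC+12:00.
21:30 UTC + 12h = 09:30 Galesk District (rolling into the next day, 11 February 2023).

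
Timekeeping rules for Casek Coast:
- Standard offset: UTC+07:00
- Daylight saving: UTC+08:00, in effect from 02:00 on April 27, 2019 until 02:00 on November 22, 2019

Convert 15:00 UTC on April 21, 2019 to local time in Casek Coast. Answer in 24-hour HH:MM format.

22:00

At the standard offset (UTC+07:00), 15:00 UTC + 7h = 22:00 Casek Coast standard time.
The standard-time date in Casek Coast, April 21, 2019, does not fall between 27 April and 22 November, so daylight saving is not in effect and Casek Coast is at UTC+07:00.
15:00 UTC + 7h = 22:00 local.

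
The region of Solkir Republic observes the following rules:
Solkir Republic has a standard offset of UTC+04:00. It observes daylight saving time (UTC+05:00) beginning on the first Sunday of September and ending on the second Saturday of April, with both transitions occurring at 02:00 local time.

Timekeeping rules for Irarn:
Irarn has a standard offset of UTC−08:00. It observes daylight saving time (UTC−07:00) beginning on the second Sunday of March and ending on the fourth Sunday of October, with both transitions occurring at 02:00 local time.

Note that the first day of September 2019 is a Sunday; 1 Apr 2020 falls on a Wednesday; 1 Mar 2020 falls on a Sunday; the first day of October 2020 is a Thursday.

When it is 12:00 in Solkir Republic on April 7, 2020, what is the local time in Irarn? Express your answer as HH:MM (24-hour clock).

00:00

1 September 2019 is a Sunday, so the first Sunday is September 1.
1 April 2020 is a Wednesday, so the first Saturday is April 4 and the second is April 11.
April 7, 2020 lies within the daylight-saving period (1 September 2019 – 11 April 2020), so Solkir Republic is on daylight time, UTC+05:00.
12:00 Solkir Republic − 5h = 07:00 UTC.
1 March 2020 is a Sunday, so the first Sunday is March 1 and the second is March 8.
1 October 2020 is a Thursday, so the first Sunday is October 4 and the fourth is October 25.
At the standard offset (UTC−08:00), 07:00 UTC − 8h = 23:00 Irarn standard time (rolling into the previous day, 6 April 2020).
The standard-time date in Irarn, April 6, 2020, lies within the daylight-saving period (8 March – 25 October), so Irarn is on daylight time, UTC−07:00.
07:00 UTC − 7h = 00:00 Irarn.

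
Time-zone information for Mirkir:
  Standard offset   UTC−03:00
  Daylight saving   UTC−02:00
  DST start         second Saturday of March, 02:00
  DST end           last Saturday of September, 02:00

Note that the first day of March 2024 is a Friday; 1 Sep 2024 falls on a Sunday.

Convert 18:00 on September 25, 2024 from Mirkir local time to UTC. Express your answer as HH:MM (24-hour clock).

1 March 2024 is a Friday, so the first Saturday is March 2 and the second is March 9.
1 September 2024 is a Sunday, so Saturdays fall on 7, 14, 21, 28; the last is September 28.
September 25, 2024 falls between 9 March and 28 September, so daylight saving is in effect and Mirkir is at UTC−02:00.
18:00 local + 2h = 20:00 UTC.

20:00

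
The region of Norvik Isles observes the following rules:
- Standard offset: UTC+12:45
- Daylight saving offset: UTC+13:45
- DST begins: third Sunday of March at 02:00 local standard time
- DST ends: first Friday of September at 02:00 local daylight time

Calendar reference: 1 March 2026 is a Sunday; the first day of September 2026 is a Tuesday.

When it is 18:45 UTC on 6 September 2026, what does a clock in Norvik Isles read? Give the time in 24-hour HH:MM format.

1 March 2026 is a Sunday, so the first Sunday is March 1 and the third is March 15.
1 September 2026 is a Tuesday, so the first Friday is September 4.
At the standard offset (UTC+12:45), 18:45 UTC + 12h45m = 07:30 Norvik Isles standard time (rolling into the next day, 7 September 2026).
Daylight saving runs 15 March – 4 September; the standard-time date in Norvik Isles, 7 September 2026, is outside that window, so Norvik Isles is on standard time at UTC+12:45.
18:45 UTC + 12h45m = 07:30 local (rolling into the next day, 7 September 2026).

07:30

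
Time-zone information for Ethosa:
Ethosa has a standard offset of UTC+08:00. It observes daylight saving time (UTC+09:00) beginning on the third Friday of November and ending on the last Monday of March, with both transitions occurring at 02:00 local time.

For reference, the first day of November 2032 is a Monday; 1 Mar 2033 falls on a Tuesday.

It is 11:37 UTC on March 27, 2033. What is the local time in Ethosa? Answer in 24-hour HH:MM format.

1 November 2032 is a Monday, so the first Friday is November 5 and the third is November 19.
1 March 2033 is a Tuesday, so Mondays fall on 7, 14, 21, 28; the last is March 28.
At the standard offset (UTC+08:00), 11:37 UTC + 8h = 19:37 Ethosa standard time.
Daylight saving runs 19 November 2032 – 28 March 2033; the standard-time date in Ethosa, March 27, 2033, is inside that window, so Ethosa is at UTC+09:00.
11:37 UTC + 9h = 20:37 local.

20:37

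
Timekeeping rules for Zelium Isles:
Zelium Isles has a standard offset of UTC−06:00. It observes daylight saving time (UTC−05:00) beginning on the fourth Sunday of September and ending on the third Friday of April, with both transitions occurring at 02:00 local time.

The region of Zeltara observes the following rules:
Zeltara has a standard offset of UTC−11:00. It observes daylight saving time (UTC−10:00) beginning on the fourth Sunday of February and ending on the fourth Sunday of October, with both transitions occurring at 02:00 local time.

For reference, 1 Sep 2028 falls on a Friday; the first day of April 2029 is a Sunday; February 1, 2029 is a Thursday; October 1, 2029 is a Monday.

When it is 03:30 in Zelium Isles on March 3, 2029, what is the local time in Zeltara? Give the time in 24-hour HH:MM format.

1 September 2028 is a Friday, so the first Sunday is September 3 and the fourth is September 24.
1 April 2029 is a Sunday, so the first Friday is April 6 and the third is April 20.
March 3, 2029 falls between 24 September 2028 and 20 April 2029, so daylight saving is in effect and Zelium Isles is at UTC−05:00.
03:30 Zelium Isles + 5h = 08:30 UTC.
1 February 2029 is a Thursday, so the first Sunday is February 4 and the fourth is February 25.
1 October 2029 is a Monday, so the first Sunday is October 7 and the fourth is October 28.
At the standard offset (UTC−11:00), 08:30 UTC − 11h = 21:30 Zeltara standard time (rolling into the previous day, 2 March 2029).
The standard-time date in Zeltara, March 2, 2029, falls between 25 February and 28 October, so daylight saving is in effect and Zeltara is at UTC−10:00.
08:30 UTC − 10h = 22:30 Zeltara (rolling into the previous day, 2 March 2029).

22:30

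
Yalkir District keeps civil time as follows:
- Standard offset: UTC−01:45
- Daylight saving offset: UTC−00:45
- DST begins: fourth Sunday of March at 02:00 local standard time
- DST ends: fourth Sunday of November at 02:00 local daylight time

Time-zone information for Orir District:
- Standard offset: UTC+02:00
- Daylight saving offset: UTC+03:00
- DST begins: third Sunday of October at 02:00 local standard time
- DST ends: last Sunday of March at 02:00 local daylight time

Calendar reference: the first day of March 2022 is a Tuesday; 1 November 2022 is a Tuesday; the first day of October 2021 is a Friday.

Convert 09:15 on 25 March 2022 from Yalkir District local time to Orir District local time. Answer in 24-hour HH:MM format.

1 March 2022 is a Tuesday, so the first Sunday is March 6 and the fourth is March 27.
1 November 2022 is a Tuesday, so the first Sunday is November 6 and the fourth is November 27.
Daylight saving runs 27 March – 27 November; 25 March 2022 is outside that window, so Yalkir District is on standard time at UTC−01:45.
09:15 Yalkir District + 1h45m = 11:00 UTC.
1 October 2021 is a Friday, so the first Sunday is October 3 and the third is October 17.
1 March 2022 is a Tuesday, so Sundays fall on 6, 13, 20, 27; the last is March 27.
At the standard offset (UTC+02:00), 11:00 UTC + 2h = 13:00 Orir District standard time.
The standard-time date in Orir District, 25 March 2022, falls between 17 October 2021 and 27 March 2022, so daylight saving is in effect and Orir District is at UTC+03:00.
11:00 UTC + 3h = 14:00 Orir District.

14:00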